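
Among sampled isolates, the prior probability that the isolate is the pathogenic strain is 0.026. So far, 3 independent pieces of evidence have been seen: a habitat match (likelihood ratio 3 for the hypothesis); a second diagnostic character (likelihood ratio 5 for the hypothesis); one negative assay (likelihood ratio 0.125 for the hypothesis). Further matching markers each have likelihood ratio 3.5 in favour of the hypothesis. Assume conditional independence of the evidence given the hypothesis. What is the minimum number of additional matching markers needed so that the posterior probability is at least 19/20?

5

Prior odds = 0.026/0.974 = 13/487.
Combined Bayes factor of the evidence already in hand = 3 × 5 × 0.125 = 1.875.
Odds after that evidence = (13/487) × 1.875 = 195/3896.
Target odds = 0.95/0.05 = 19.
Need 3.5ⁿ ≥ 19 ÷ (195/3896) = 74024/195.
3.5⁴ = 150.0625 falls short of 74024/195 but 3.5⁵ = 525.21875 reaches it, so n = 5.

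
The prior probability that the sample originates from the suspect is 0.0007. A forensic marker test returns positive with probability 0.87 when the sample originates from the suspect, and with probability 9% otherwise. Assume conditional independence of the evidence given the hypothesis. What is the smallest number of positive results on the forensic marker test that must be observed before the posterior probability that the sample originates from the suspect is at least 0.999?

Prior odds: 0.0007 ÷ 0.9993 = 7/9993.
Likelihood ratio of a positive result = 0.87/0.09 = 29/3.
Target odds: 0.999 ÷ 0.001 = 999.
Require (29/3)ⁿ ≥ 999 ÷ (7/9993) = 9983007/7.
(29/3)⁶ = 594823321/729 falls short of 9983007/7 but (29/3)⁷ ≈7.88746e+06 reaches it, so n = 7.

7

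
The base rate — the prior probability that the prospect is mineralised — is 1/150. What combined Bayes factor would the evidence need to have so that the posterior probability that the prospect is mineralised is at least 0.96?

Prior odds = (1/150)/(149/150) = 1/149.
Target odds = 0.96/0.04 = 24.
Required Bayes factor = 24 ÷ (1/149) = 3576.

3576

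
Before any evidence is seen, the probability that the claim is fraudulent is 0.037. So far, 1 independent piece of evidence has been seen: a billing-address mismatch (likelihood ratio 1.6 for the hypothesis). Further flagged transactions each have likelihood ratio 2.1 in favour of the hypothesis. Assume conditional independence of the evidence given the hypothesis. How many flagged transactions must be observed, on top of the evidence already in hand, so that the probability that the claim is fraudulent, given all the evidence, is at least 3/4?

6

Prior odds = 0.037/0.963 = 37/963.
Bayes factor of the evidence already in hand = 1.6.
Odds after that evidence = (37/963) × 1.6 = 296/4815.
Target odds = 0.75/0.25 = 3.
Need 2.1ⁿ ≥ 3 ÷ (296/4815) = 14445/296.
2.1⁵ = 4084101/100000 falls short of 14445/296 but 2.1⁶ = 85766121/1000000 reaches it, so n = 6.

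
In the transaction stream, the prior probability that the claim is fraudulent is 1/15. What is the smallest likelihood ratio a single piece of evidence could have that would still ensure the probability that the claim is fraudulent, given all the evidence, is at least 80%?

56

Prior odds = (1/15)/(14/15) = 1/14.
Target odds = 0.8/0.2 = 4.
Required Bayes factor = 4 ÷ (1/14) = 56.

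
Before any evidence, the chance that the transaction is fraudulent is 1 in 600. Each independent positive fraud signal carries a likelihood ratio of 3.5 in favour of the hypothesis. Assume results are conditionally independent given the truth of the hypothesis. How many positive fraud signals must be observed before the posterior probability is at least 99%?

9

Prior odds = (1/600)/(599/600) = 1/599.
Likelihood ratio per positive fraud signal = 3.5.
Target odds: 0.99 ÷ 0.01 = 99.
Need (1/599) × 3.5ⁿ ≥ 99, i.e. 3.5ⁿ ≥ 59301.
3.5⁸ = 5764801/256 falls short of 59301 but 3.5⁹ = 40353607/512 reaches it, so n = 9.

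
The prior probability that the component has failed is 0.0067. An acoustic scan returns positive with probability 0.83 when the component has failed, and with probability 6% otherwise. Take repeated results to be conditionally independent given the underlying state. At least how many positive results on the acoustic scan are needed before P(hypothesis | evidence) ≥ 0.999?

Prior odds = 0.0067/0.9933 = 67/9933.
Likelihood ratio of a positive result = 0.83/0.06 = 83/6.
Target odds: 0.999 ÷ 0.001 = 999.
Need (67/9933) × (83/6)ⁿ ≥ 999, i.e. (83/6)ⁿ ≥ 9923067/67.
(83/6)⁴ = 47458321/1296 falls short of 9923067/67 but (83/6)⁵ ≈506564 reaches it, so n = 5.

5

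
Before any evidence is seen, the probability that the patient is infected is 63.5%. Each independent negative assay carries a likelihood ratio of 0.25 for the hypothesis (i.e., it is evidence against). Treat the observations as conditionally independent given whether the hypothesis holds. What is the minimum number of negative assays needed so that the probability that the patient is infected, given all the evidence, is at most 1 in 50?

Prior odds: 0.635 ÷ 0.365 = 127/73.
Likelihood ratio per negative assay = 0.25.
Target posterior odds = 0.02/0.98 = 1/49.
Require 0.25ⁿ ≤ 1/49 ÷ (127/73) = 73/6223.
0.25³ = 0.015625 is still above 73/6223 but 0.25⁴ = 0.00390625 is at or below it, so n = 4.

4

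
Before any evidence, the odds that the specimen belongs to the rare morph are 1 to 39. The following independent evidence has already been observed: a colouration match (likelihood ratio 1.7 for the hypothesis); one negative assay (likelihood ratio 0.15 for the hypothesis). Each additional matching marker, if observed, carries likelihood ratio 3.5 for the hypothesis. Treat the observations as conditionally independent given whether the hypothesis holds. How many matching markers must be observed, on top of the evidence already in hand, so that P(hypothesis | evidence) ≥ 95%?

7

Prior odds = 1/39.
Combined Bayes factor of the evidence already in hand = 1.7 × 0.15 = 0.255.
Odds after that evidence = (1/39) × 0.255 = 17/2600.
Target odds = 0.95/0.05 = 19.
Need 3.5ⁿ ≥ 19 ÷ (17/2600) = 49400/17.
3.5⁶ = 1838.265625 falls short of 49400/17 but 3.5⁷ = 823543/128 reaches it, so n = 7.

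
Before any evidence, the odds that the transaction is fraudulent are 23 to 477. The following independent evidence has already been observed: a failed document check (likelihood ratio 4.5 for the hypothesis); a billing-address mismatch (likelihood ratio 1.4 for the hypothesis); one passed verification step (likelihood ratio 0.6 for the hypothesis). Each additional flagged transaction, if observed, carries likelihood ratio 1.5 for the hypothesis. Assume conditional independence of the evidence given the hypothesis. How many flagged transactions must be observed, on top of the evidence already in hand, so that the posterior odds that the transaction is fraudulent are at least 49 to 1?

Prior odds = 23/477.
Combined Bayes factor of the evidence already in hand = 4.5 × 1.4 × 0.6 = 3.78.
Odds after that evidence = (23/477) × 3.78 = 483/2650.
Target odds = 49.
Need 1.5ⁿ ≥ 49 ÷ (483/2650) = 18550/69.
1.5¹³ = 1594323/8192 falls short of 18550/69 but 1.5¹⁴ = 4782969/16384 reaches it, so n = 14.

14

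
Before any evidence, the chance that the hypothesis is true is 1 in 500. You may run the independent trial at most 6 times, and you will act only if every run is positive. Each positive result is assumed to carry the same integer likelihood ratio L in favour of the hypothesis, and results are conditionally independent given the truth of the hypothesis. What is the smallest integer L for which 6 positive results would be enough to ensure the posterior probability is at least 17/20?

4

Prior odds = 0.002/0.998 = 1/499.
Target odds = 0.85/0.15 = 17/3.
Need L⁶ ≥ 17/3 ÷ (1/499) = 8483/3.
3⁶ = 729 < 8483/3 ≤ 4096 = 4⁶, so L = 4.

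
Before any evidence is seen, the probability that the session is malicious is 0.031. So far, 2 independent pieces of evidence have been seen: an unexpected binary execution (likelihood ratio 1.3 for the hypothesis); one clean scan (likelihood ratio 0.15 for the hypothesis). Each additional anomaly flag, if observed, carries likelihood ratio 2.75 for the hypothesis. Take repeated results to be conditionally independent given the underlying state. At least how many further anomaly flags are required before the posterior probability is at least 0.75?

Prior odds = 0.031/0.969 = 31/969.
Combined Bayes factor of the evidence already in hand = 1.3 × 0.15 = 0.195.
Odds after that evidence = (31/969) × 0.195 = 403/64600.
Target odds = 0.75/0.25 = 3.
Need 2.75ⁿ ≥ 3 ÷ (403/64600) = 193800/403.
2.75⁶ = 1771561/4096 falls short of 193800/403 but 2.75⁷ = 19487171/16384 reaches it, so n = 7.

7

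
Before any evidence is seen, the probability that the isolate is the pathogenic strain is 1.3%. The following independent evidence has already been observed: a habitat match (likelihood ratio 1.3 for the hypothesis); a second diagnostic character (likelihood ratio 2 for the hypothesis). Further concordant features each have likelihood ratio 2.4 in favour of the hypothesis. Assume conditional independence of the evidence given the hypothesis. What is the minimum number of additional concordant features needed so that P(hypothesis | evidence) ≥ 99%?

Prior odds = 0.013/0.987 = 13/987.
Combined Bayes factor of the evidence already in hand = 1.3 × 2 = 2.6.
Odds after that evidence = (13/987) × 2.6 = 169/4935.
Target odds = 0.99/0.01 = 99.
Need 2.4ⁿ ≥ 99 ÷ (169/4935) = 488565/169.
2.4⁹ ≈2641.81 falls short of 488565/169 but 2.4¹⁰ ≈6340.34 reaches it, so n = 10.

10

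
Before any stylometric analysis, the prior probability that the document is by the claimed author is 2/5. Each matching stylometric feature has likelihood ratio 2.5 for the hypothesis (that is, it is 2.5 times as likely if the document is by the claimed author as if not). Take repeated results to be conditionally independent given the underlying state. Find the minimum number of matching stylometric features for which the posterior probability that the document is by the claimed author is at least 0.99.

6

Prior odds: 0.4 ÷ 0.6 = 2/3.
Likelihood ratio per matching stylometric feature = 2.5.
Target odds: 0.99 ÷ 0.01 = 99.
Require 2.5ⁿ ≥ 99 ÷ (2/3) = 148.5.
2.5⁵ = 97.65625 falls short of 148.5 but 2.5⁶ = 244.140625 reaches it, so n = 6.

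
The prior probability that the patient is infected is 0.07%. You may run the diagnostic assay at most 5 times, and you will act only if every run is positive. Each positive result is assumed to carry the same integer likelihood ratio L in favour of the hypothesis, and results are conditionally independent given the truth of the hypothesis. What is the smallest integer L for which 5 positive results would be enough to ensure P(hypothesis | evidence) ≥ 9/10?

7

Prior odds = 0.0007/0.9993 = 7/9993.
Target odds = 0.9/0.1 = 9.
Need L⁵ ≥ 9 ÷ (7/9993) = 89937/7.
6⁵ = 7776 < 89937/7 ≤ 16807 = 7⁵, so L = 7.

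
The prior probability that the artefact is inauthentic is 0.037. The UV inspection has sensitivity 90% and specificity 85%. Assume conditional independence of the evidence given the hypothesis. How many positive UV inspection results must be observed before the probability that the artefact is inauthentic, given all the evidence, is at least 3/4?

3

Prior odds: 0.037 ÷ 0.963 = 37/963.
False-positive rate = 1 − 0.85 = 0.15; likelihood ratio of a positive = 0.9/0.15 = 6.
Target odds: 0.75 ÷ 0.25 = 3.
Need (37/963) × 6ⁿ ≥ 3, i.e. 6ⁿ ≥ 2889/37.
6² = 36 falls short of 2889/37 but 6³ = 216 reaches it, so n = 3.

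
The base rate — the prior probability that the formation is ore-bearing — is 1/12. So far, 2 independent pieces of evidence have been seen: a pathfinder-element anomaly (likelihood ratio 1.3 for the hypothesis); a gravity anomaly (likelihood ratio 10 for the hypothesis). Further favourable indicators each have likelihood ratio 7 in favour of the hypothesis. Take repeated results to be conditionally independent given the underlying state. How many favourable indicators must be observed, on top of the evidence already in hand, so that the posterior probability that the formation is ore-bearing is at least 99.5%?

Prior odds = (1/12)/(11/12) = 1/11.
Combined Bayes factor of the evidence already in hand = 1.3 × 10 = 13.
Odds after that evidence = (1/11) × 13 = 13/11.
Target odds = 0.995/0.005 = 199.
Need 7ⁿ ≥ 199 ÷ (13/11) = 2189/13.
7² = 49 falls short of 2189/13 but 7³ = 343 reaches it, so n = 3.

3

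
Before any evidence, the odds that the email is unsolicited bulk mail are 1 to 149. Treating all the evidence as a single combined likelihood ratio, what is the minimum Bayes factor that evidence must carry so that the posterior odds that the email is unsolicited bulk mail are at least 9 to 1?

1341

Prior odds = 1/149.
Target odds = 9.
Required Bayes factor = 9 ÷ (1/149) = 1341.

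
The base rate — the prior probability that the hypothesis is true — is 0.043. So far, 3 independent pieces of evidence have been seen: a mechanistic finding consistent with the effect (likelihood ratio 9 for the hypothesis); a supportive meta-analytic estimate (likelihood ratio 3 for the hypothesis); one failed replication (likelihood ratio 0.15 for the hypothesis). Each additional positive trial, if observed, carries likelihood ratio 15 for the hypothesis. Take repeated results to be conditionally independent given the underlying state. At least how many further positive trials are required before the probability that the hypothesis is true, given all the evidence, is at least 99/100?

3

Prior odds = 0.043/0.957 = 43/957.
Combined Bayes factor of the evidence already in hand = 9 × 3 × 0.15 = 4.05.
Odds after that evidence = (43/957) × 4.05 = 1161/6380.
Target odds = 0.99/0.01 = 99.
Need 15ⁿ ≥ 99 ÷ (1161/6380) = 70180/129.
15² = 225 falls short of 70180/129 but 15³ = 3375 reaches it, so n = 3.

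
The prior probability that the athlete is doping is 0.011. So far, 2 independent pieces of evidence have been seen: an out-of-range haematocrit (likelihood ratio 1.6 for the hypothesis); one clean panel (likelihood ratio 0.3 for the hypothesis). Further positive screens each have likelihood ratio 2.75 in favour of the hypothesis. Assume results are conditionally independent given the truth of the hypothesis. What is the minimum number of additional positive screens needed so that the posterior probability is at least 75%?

Prior odds = 0.011/0.989 = 11/989.
Combined Bayes factor of the evidence already in hand = 1.6 × 0.3 = 0.48.
Odds after that evidence = (11/989) × 0.48 = 132/24725.
Target odds = 0.75/0.25 = 3.
Need 2.75ⁿ ≥ 3 ÷ (132/24725) = 24725/44.
2.75⁶ = 1771561/4096 falls short of 24725/44 but 2.75⁷ = 19487171/16384 reaches it, so n = 7.

7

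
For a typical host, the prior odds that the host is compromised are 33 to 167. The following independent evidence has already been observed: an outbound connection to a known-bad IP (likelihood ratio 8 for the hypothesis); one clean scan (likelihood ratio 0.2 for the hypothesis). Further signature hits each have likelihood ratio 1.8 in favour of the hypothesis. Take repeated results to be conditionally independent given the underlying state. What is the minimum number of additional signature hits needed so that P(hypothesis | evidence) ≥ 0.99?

Prior odds = 33/167.
Combined Bayes factor of the evidence already in hand = 8 × 0.2 = 1.6.
Odds after that evidence = (33/167) × 1.6 = 264/835.
Target odds = 0.99/0.01 = 99.
Need 1.8ⁿ ≥ 99 ÷ (264/835) = 313.125.
1.8⁹ = 387420489/1953125 falls short of 313.125 but 1.8¹⁰ ≈357.047 reaches it, so n = 10.

10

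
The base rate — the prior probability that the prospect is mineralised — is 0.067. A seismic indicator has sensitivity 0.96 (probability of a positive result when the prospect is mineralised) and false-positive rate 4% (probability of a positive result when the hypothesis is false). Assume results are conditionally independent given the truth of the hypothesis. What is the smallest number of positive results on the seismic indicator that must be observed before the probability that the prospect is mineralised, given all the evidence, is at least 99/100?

Prior odds = 0.067/0.933 = 67/933.
Likelihood ratio of a positive result = 0.96/0.04 = 24.
Target posterior odds = 0.99/0.01 = 99.
Need (67/933) × 24ⁿ ≥ 99, i.e. 24ⁿ ≥ 92367/67.
24² = 576 falls short of 92367/67 but 24³ = 13824 reaches it, so n = 3.

3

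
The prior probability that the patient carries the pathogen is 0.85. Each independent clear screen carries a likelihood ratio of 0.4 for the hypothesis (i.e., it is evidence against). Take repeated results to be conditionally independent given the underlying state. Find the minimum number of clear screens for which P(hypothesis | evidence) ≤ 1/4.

4

Prior odds = 0.85/0.15 = 17/3.
Likelihood ratio per clear screen = 0.4.
Target posterior odds = 0.25/0.75 = 1/3.
Require 0.4ⁿ ≤ 1/3 ÷ (17/3) = 1/17.
0.4³ = 0.064 is still above 1/17 but 0.4⁴ = 0.0256 is at or below it, so n = 4.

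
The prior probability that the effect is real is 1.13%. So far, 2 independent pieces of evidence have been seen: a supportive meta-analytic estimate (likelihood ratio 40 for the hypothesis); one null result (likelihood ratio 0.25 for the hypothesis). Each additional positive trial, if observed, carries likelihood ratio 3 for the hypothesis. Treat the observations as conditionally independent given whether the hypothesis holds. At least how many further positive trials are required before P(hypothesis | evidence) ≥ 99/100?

Prior odds = 0.0113/0.9887 = 113/9887.
Combined Bayes factor of the evidence already in hand = 40 × 0.25 = 10.
Odds after that evidence = (113/9887) × 10 = 1130/9887.
Target odds = 0.99/0.01 = 99.
Need 3ⁿ ≥ 99 ÷ (1130/9887) = 978813/1130.
3⁶ = 729 falls short of 978813/1130 but 3⁷ = 2187 reaches it, so n = 7.

7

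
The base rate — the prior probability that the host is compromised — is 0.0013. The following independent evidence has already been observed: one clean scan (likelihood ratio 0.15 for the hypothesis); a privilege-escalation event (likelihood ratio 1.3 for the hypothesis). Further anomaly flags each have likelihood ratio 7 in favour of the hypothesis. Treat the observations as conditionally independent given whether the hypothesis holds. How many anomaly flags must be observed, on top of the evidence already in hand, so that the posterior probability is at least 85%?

Prior odds = 0.0013/0.9987 = 13/9987.
Combined Bayes factor of the evidence already in hand = 0.15 × 1.3 = 0.195.
Odds after that evidence = (13/9987) × 0.195 = 169/665800.
Target odds = 0.85/0.15 = 17/3.
Need 7ⁿ ≥ 17/3 ÷ (169/665800) = 11318600/507.
7⁵ = 16807 falls short of 11318600/507 but 7⁶ = 117649 reaches it, so n = 6.

6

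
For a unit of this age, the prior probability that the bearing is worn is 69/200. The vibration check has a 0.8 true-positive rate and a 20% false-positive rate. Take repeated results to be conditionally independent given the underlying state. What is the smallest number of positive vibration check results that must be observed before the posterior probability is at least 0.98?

Prior odds = 0.345/0.655 = 69/131.
Likelihood ratio of a positive result = 0.8/0.2 = 4.
Target odds: 0.98 ÷ 0.02 = 49.
Require 4ⁿ ≥ 49 ÷ (69/131) = 6419/69.
4³ = 64 falls short of 6419/69 but 4⁴ = 256 reaches it, so n = 4.

4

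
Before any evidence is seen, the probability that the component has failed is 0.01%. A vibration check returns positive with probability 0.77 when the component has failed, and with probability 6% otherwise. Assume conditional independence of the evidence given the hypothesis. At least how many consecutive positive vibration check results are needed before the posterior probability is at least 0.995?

6

Prior odds: 0.0001 ÷ 0.9999 = 1/9999.
Likelihood ratio of a positive result = 0.77/0.06 = 77/6.
Target posterior odds = 0.995/0.005 = 199.
Need (1/9999) × (77/6)ⁿ ≥ 199, i.e. (77/6)ⁿ ≥ 1989801.
(77/6)⁵ ≈348095 falls short of 1989801 but (77/6)⁶ ≈4.46721e+06 reaches it, so n = 6.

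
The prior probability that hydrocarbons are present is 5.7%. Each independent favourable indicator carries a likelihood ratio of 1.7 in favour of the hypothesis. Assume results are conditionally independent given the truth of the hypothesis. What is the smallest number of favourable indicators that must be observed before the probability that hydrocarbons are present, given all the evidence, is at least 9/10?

Prior odds = 0.057/0.943 = 57/943.
Likelihood ratio per favourable indicator = 1.7.
Target odds: 0.9 ÷ 0.1 = 9.
Require 1.7ⁿ ≥ 9 ÷ (57/943) = 2829/19.
1.7⁹ ≈118.588 falls short of 2829/19 but 1.7¹⁰ ≈201.599 reaches it, so n = 10.

10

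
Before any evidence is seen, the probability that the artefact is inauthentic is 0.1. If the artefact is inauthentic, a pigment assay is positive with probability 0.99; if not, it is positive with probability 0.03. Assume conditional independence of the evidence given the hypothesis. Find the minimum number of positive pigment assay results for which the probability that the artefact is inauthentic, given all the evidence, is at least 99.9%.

3

Prior odds: 0.1 ÷ 0.9 = 1/9.
Likelihood ratio of a positive = 0.99/0.03 = 33.
Target odds: 0.999 ÷ 0.001 = 999.
Need (1/9) × 33ⁿ ≥ 999, i.e. 33ⁿ ≥ 8991.
33² = 1089 falls short of 8991 but 33³ = 35937 reaches it, so n = 3.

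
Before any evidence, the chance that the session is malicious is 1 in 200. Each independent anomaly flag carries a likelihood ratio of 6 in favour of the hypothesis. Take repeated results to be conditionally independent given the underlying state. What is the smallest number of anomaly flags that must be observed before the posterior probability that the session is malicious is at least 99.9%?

Prior odds: 0.005 ÷ 0.995 = 1/199.
Likelihood ratio per anomaly flag = 6.
Target posterior odds = 0.999/0.001 = 999.
Require 6ⁿ ≥ 999 ÷ (1/199) = 198801.
6⁶ = 46656 falls short of 198801 but 6⁷ = 279936 reaches it, so n = 7.

7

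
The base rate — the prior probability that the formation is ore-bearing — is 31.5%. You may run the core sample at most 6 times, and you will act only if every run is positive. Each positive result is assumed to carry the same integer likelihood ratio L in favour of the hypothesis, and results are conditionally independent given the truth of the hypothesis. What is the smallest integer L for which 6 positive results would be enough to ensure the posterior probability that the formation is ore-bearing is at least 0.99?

3

Prior odds = 0.315/0.685 = 63/137.
Target odds = 0.99/0.01 = 99.
Need L⁶ ≥ 99 ÷ (63/137) = 1507/7.
2⁶ = 64 < 1507/7 ≤ 729 = 3⁶, so L = 3.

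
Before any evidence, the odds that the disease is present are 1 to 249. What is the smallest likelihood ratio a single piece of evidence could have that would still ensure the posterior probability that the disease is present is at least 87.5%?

1743

Prior odds = 1/249.
Target odds = 0.875/0.125 = 7.
Required Bayes factor = 7 ÷ (1/249) = 1743.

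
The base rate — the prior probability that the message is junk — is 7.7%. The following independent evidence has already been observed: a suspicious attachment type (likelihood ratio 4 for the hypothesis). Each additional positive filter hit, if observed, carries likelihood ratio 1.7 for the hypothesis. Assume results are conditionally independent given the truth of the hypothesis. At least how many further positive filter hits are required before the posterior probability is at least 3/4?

Prior odds = 0.077/0.923 = 77/923.
Bayes factor of the evidence already in hand = 4.
Odds after that evidence = (77/923) × 4 = 308/923.
Target odds = 0.75/0.25 = 3.
Need 1.7ⁿ ≥ 3 ÷ (308/923) = 2769/308.
1.7⁴ = 8.3521 falls short of 2769/308 but 1.7⁵ = 1419857/100000 reaches it, so n = 5.

5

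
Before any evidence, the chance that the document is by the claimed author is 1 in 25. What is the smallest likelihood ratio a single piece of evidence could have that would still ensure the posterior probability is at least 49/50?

1176

Prior odds = 0.04/0.96 = 1/24.
Target odds = 0.98/0.02 = 49.
Required Bayes factor = 49 ÷ (1/24) = 1176.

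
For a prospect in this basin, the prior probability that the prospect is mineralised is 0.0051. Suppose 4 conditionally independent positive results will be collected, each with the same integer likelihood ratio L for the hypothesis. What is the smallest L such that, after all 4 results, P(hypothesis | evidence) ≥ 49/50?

10

Prior odds = 0.0051/0.9949 = 51/9949.
Target odds = 0.98/0.02 = 49.
Need L⁴ ≥ 49 ÷ (51/9949) = 487501/51.
9⁴ = 6561 < 487501/51 ≤ 10000 = 10⁴, so L = 10.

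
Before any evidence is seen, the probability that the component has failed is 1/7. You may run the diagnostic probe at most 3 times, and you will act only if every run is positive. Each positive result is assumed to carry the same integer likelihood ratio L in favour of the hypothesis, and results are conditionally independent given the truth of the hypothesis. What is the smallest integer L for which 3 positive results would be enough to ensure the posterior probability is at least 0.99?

Prior odds = (1/7)/(6/7) = 1/6.
Target odds = 0.99/0.01 = 99.
Need L³ ≥ 99 ÷ (1/6) = 594.
8³ = 512 < 594 ≤ 729 = 9³, so L = 9.

9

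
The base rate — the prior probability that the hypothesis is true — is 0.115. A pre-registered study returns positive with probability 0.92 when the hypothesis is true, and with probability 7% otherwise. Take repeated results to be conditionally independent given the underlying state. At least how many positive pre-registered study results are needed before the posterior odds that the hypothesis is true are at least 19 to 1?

Prior odds: 0.115 ÷ 0.885 = 23/177.
Likelihood ratio of a positive result = 0.92/0.07 = 92/7.
Target odds = 19.
Require (92/7)ⁿ ≥ 19 ÷ (23/177) = 3363/23.
(92/7)¹ = 92/7 falls short of 3363/23 but (92/7)² = 8464/49 reaches it, so n = 2.

2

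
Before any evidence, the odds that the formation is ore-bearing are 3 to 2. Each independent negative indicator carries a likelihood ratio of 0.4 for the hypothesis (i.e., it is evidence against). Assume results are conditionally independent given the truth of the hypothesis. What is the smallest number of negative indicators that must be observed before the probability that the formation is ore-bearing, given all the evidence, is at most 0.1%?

8

Prior odds = 1.5.
Likelihood ratio per negative indicator = 0.4.
Target posterior odds = 0.001/0.999 = 1/999.
Require 0.4ⁿ ≤ 1/999 ÷ 1.5 = 2/2997.
0.4⁷ = 128/78125 is still above 2/2997 but 0.4⁸ = 256/390625 is at or below it, so n = 8.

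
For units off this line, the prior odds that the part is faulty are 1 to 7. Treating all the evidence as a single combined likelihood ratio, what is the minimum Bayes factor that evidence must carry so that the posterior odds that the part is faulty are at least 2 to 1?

Prior odds = 1/7.
Target odds = 2.
Required Bayes factor = 2 ÷ (1/7) = 14.

14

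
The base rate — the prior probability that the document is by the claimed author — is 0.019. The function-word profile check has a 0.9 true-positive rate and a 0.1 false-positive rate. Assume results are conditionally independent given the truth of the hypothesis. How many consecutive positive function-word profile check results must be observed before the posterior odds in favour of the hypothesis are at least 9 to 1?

Prior odds = 0.019/0.981 = 19/981.
Likelihood ratio of a positive result = 0.9/0.1 = 9.
Target odds = 9.
Require 9ⁿ ≥ 9 ÷ (19/981) = 8829/19.
9² = 81 falls short of 8829/19 but 9³ = 729 reaches it, so n = 3.

3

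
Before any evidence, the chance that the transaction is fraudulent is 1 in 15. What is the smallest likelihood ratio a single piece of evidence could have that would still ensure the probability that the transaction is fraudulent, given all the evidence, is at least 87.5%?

Prior odds = (1/15)/(14/15) = 1/14.
Target odds = 0.875/0.125 = 7.
Required Bayes factor = 7 ÷ (1/14) = 98.

98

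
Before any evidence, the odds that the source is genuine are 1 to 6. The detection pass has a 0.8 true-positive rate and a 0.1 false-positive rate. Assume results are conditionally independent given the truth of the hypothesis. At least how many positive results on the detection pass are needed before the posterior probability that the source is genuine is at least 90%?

2

Prior odds = 1/6.
Likelihood ratio of a positive result = 0.8/0.1 = 8.
Target posterior odds = 0.9/0.1 = 9.
Require 8ⁿ ≥ 9 ÷ (1/6) = 54.
8¹ = 8 falls short of 54 but 8² = 64 reaches it, so n = 2.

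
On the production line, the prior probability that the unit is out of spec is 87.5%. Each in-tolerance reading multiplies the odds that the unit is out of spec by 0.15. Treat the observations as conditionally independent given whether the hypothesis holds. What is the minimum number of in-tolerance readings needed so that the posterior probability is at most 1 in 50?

4

Prior odds: 0.875 ÷ 0.125 = 7.
Likelihood ratio per in-tolerance reading = 0.15.
Target odds: 0.02 ÷ 0.98 = 1/49.
Need 7 × 0.15ⁿ ≤ 1/49, i.e. 0.15ⁿ ≤ 1/343.
0.15³ = 0.003375 is still above 1/343 but 0.15⁴ = 81/160000 is at or below it, so n = 4.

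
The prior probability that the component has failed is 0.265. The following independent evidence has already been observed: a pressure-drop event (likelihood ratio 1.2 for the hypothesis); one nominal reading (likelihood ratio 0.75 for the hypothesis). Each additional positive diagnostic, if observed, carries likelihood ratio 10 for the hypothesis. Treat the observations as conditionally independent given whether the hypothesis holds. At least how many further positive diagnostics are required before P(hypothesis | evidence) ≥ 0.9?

2

Prior odds = 0.265/0.735 = 53/147.
Combined Bayes factor of the evidence already in hand = 1.2 × 0.75 = 0.9.
Odds after that evidence = (53/147) × 0.9 = 159/490.
Target odds = 0.9/0.1 = 9.
Need 10ⁿ ≥ 9 ÷ (159/490) = 1470/53.
10¹ = 10 falls short of 1470/53 but 10² = 100 reaches it, so n = 2.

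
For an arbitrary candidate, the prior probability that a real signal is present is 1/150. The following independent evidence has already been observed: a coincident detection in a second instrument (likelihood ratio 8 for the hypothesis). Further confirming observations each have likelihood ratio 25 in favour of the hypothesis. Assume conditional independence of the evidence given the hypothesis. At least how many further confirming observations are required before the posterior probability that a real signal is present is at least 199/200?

3

Prior odds = (1/150)/(149/150) = 1/149.
Bayes factor of the evidence already in hand = 8.
Odds after that evidence = (1/149) × 8 = 8/149.
Target odds = 0.995/0.005 = 199.
Need 25ⁿ ≥ 199 ÷ (8/149) = 3706.375.
25² = 625 falls short of 3706.375 but 25³ = 15625 reaches it, so n = 3.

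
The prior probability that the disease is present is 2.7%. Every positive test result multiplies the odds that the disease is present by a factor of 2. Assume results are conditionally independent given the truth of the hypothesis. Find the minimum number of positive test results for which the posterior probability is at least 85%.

8

Prior odds = 0.027/0.973 = 27/973.
Likelihood ratio per positive test result = 2.
Target posterior odds = 0.85/0.15 = 17/3.
Need (27/973) × 2ⁿ ≥ 17/3, i.e. 2ⁿ ≥ 16541/81.
2⁷ = 128 falls short of 16541/81 but 2⁸ = 256 reaches it, so n = 8.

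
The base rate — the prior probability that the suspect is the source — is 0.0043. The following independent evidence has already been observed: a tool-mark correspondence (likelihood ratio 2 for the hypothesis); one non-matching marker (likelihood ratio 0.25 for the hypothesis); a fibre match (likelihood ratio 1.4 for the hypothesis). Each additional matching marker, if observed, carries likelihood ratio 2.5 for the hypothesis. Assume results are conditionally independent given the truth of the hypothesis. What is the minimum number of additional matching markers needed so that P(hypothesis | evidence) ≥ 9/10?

9

Prior odds = 0.0043/0.9957 = 43/9957.
Combined Bayes factor of the evidence already in hand = 2 × 0.25 × 1.4 = 0.7.
Odds after that evidence = (43/9957) × 0.7 = 301/99570.
Target odds = 0.9/0.1 = 9.
Need 2.5ⁿ ≥ 9 ÷ (301/99570) = 896130/301.
2.5⁸ = 390625/256 falls short of 896130/301 but 2.5⁹ = 1953125/512 reaches it, so n = 9.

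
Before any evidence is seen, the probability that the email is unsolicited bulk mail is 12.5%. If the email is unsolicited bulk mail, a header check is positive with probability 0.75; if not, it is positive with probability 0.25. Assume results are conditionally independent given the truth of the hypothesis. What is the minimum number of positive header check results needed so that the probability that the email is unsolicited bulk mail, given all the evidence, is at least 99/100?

Prior odds = 0.125/0.875 = 1/7.
Likelihood ratio of a positive = 0.75/0.25 = 3.
Target odds: 0.99 ÷ 0.01 = 99.
Require 3ⁿ ≥ 99 ÷ (1/7) = 693.
3⁵ = 243 falls short of 693 but 3⁶ = 729 reaches it, so n = 6.

6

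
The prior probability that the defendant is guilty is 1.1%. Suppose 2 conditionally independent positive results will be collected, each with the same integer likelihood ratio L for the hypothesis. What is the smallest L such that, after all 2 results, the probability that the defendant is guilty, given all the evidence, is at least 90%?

29

Prior odds = 0.011/0.989 = 11/989.
Target odds = 0.9/0.1 = 9.
Need L² ≥ 9 ÷ (11/989) = 8901/11.
28² = 784 < 8901/11 ≤ 841 = 29², so L = 29.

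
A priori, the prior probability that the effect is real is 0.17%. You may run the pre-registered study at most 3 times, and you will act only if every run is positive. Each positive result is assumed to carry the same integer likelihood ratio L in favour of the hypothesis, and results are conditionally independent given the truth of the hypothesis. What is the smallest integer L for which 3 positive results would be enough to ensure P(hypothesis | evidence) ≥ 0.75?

13

Prior odds = 0.0017/0.9983 = 17/9983.
Target odds = 0.75/0.25 = 3.
Need L³ ≥ 3 ÷ (17/9983) = 29949/17.
12³ = 1728 < 29949/17 ≤ 2197 = 13³, so L = 13.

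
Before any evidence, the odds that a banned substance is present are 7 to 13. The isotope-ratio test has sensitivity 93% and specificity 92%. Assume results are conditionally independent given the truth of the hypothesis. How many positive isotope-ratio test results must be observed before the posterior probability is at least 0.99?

Prior odds = 7/13.
False-positive rate = 1 − 0.92 = 0.08; likelihood ratio of a positive = 0.93/0.08 = 11.625.
Target posterior odds = 0.99/0.01 = 99.
Need (7/13) × 11.625ⁿ ≥ 99, i.e. 11.625ⁿ ≥ 1287/7.
11.625² = 135.140625 falls short of 1287/7 but 11.625³ = 804357/512 reaches it, so n = 3.

3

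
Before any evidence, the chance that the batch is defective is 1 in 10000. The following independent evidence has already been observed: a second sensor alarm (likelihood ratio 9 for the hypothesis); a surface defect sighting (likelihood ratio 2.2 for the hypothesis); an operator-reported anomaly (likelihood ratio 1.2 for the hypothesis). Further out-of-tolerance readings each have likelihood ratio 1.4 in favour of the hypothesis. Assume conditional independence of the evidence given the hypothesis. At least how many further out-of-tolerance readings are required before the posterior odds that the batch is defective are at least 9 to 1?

25

Prior odds = 0.0001/0.9999 = 1/9999.
Combined Bayes factor of the evidence already in hand = 9 × 2.2 × 1.2 = 23.76.
Odds after that evidence = (1/9999) × 23.76 = 6/2525.
Target odds = 9.
Need 1.4ⁿ ≥ 9 ÷ (6/2525) = 3787.5.
1.4²⁴ ≈3214.2 falls short of 3787.5 but 1.4²⁵ ≈4499.88 reaches it, so n = 25.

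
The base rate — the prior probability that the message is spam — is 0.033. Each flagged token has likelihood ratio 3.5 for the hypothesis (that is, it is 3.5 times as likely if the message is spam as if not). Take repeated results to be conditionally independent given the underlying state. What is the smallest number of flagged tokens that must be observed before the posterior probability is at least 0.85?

Prior odds = 0.033/0.967 = 33/967.
Likelihood ratio per flagged token = 3.5.
Target posterior odds = 0.85/0.15 = 17/3.
Need (33/967) × 3.5ⁿ ≥ 17/3, i.e. 3.5ⁿ ≥ 16439/99.
3.5⁴ = 150.0625 falls short of 16439/99 but 3.5⁵ = 525.21875 reaches it, so n = 5.

5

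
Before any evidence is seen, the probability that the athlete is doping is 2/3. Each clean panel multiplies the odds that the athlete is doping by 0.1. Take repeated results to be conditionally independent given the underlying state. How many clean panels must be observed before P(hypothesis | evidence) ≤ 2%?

Prior odds = (2/3)/(1/3) = 2.
Likelihood ratio per clean panel = 0.1.
Target posterior odds = 0.02/0.98 = 1/49.
Require 0.1ⁿ ≤ 1/49 ÷ 2 = 1/98.
0.1¹ = 0.1 is still above 1/98 but 0.1² = 0.01 is at or below it, so n = 2.

2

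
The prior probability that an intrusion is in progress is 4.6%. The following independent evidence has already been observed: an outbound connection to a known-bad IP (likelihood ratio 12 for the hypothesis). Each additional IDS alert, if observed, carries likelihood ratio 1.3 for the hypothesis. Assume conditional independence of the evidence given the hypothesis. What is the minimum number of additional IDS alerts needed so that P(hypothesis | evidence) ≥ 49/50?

17

Prior odds = 0.046/0.954 = 23/477.
Bayes factor of the evidence already in hand = 12.
Odds after that evidence = (23/477) × 12 = 92/159.
Target odds = 0.98/0.02 = 49.
Need 1.3ⁿ ≥ 49 ÷ (92/159) = 7791/92.
1.3¹⁶ ≈66.5417 falls short of 7791/92 but 1.3¹⁷ ≈86.5042 reaches it, so n = 17.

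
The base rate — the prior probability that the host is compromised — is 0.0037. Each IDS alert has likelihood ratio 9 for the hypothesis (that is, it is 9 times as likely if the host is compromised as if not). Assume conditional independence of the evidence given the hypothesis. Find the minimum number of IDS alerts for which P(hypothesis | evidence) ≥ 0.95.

4

Prior odds = 0.0037/0.9963 = 37/9963.
Likelihood ratio per IDS alert = 9.
Target posterior odds = 0.95/0.05 = 19.
Need (37/9963) × 9ⁿ ≥ 19, i.e. 9ⁿ ≥ 189297/37.
9³ = 729 falls short of 189297/37 but 9⁴ = 6561 reaches it, so n = 4.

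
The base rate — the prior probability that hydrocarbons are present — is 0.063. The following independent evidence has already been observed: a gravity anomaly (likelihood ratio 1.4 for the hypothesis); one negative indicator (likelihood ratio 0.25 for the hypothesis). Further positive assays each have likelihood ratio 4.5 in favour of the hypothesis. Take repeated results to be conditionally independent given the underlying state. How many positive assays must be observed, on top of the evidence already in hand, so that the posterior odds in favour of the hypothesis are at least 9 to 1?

Prior odds = 0.063/0.937 = 63/937.
Combined Bayes factor of the evidence already in hand = 1.4 × 0.25 = 0.35.
Odds after that evidence = (63/937) × 0.35 = 441/18740.
Target odds = 9.
Need 4.5ⁿ ≥ 9 ÷ (441/18740) = 18740/49.
4.5³ = 91.125 falls short of 18740/49 but 4.5⁴ = 410.0625 reaches it, so n = 4.

4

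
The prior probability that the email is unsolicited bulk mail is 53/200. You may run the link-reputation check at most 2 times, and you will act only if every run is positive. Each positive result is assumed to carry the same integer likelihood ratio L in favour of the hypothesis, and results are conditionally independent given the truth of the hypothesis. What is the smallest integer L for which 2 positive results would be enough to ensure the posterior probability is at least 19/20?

Prior odds = 0.265/0.735 = 53/147.
Target odds = 0.95/0.05 = 19.
Need L² ≥ 19 ÷ (53/147) = 2793/53.
7² = 49 < 2793/53 ≤ 64 = 8², so L = 8.

8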